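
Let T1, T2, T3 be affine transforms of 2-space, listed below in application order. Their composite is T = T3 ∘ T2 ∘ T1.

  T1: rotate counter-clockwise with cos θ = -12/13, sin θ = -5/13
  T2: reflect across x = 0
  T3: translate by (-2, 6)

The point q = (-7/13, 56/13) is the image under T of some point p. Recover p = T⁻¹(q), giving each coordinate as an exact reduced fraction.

T1 = [-12/13 5/13 0; -5/13 -12/13 0; 0 0 1]
T2·T1 = [12/13 -5/13 0; -5/13 -12/13 0; 0 0 1]
T3·…·T1 = [12/13 -5/13 -2; -5/13 -12/13 6; 0 0 1]
det M = -1; M⁻¹ = [12/13 -5/13 54/13; -5/13 -12/13 62/13; 0 0 1]
M⁻¹ · (-7/13, 56/13)ᵀ = (2, 1)ᵀ

p = (2, 1)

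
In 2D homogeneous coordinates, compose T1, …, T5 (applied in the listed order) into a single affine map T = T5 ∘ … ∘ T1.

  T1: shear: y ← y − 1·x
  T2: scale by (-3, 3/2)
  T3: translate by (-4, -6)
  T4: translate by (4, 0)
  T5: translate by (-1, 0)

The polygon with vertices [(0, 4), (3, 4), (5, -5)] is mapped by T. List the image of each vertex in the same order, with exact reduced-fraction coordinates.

T1 shear: y ← y − 1·x: (0, 4) → (0, 4); (3, 4) → (3, 1); (5, -5) → (5, -10)
T2 scale by (-3, 3/2): (0, 4) → (0, 6); (3, 1) → (-9, 3/2); (5, -10) → (-15, -15)
T3 translate by (-4, -6): (0, 6) → (-4, 0); (-9, 3/2) → (-13, -9/2); (-15, -15) → (-19, -21)
T4 translate by (4, 0): (-4, 0) → (0, 0); (-13, -9/2) → (-9, -9/2); (-19, -21) → (-15, -21)
T5 translate by (-1, 0): (0, 0) → (-1, 0); (-9, -9/2) → (-10, -9/2); (-15, -21) → (-16, -21)

image vertices: (-1, 0), (-10, -9/2), (-16, -21)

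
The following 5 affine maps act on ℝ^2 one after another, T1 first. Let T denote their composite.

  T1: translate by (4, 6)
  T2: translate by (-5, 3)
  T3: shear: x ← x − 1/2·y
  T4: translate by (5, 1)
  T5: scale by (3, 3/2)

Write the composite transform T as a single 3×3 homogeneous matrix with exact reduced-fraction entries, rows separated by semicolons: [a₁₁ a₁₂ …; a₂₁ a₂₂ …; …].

T1 = [1 0 4; 0 1 6; 0 0 1]
T2·T1 = [1 0 -1; 0 1 9; 0 0 1]
T3·…·T1 = [1 -1/2 -11/2; 0 1 9; 0 0 1]
T4·…·T1 = [1 -1/2 -1/2; 0 1 10; 0 0 1]
T5·…·T1 = [3 -3/2 -3/2; 0 3/2 15; 0 0 1]

T = [3 -3/2 -3/2; 0 3/2 15; 0 0 1]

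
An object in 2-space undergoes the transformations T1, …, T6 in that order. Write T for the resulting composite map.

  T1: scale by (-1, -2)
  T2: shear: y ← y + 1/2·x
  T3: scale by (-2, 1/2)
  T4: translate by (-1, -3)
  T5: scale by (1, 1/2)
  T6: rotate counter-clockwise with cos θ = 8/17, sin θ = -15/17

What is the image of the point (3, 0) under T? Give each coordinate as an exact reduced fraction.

T(p) = (95/136, -90/17)

T1 scale by (-1, -2): (3, 0) → (-3, 0)
T2 shear: y ← y + 1/2·x: (-3, 0) → (-3, -3/2)
T3 scale by (-2, 1/2): (-3, -3/2) → (6, -3/4)
T4 translate by (-1, -3): (6, -3/4) → (5, -15/4)
T5 scale by (1, 1/2): (5, -15/4) → (5, -15/8)
T6 rotate counter-clockwise with cos θ = 8/17, sin θ = -15/17: (5, -15/8) → (95/136, -90/17)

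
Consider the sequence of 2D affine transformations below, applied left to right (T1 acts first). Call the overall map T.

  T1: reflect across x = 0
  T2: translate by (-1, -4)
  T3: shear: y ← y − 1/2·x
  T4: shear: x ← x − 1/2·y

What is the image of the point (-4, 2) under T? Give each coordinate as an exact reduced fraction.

T(p) = (19/4, -7/2)

T1 reflect across x = 0: (-4, 2) → (4, 2)
T2 translate by (-1, -4): (4, 2) → (3, -2)
T3 shear: y ← y − 1/2·x: (3, -2) → (3, -7/2)
T4 shear: x ← x − 1/2·y: (3, -7/2) → (19/4, -7/2)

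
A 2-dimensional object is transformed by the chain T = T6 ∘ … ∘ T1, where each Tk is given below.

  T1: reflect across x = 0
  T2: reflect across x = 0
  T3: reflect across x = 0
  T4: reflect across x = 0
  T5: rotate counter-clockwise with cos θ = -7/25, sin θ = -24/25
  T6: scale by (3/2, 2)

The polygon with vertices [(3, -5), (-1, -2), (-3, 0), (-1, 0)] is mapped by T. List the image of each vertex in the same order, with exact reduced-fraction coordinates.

T1 reflect across x = 0: (3, -5) → (-3, -5); (-1, -2) → (1, -2); (-3, 0) → (3, 0); (-1, 0) → (1, 0)
T2 reflect across x = 0: (-3, -5) → (3, -5); (1, -2) → (-1, -2); (3, 0) → (-3, 0); (1, 0) → (-1, 0)
T3 reflect across x = 0: (3, -5) → (-3, -5); (-1, -2) → (1, -2); (-3, 0) → (3, 0); (-1, 0) → (1, 0)
T4 reflect across x = 0: (-3, -5) → (3, -5); (1, -2) → (-1, -2); (3, 0) → (-3, 0); (1, 0) → (-1, 0)
T5 rotate counter-clockwise with cos θ = -7/25, sin θ = -24/25: (3, -5) → (-141/25, -37/25); (-1, -2) → (-41/25, 38/25); (-3, 0) → (21/25, 72/25); (-1, 0) → (7/25, 24/25)
T6 scale by (3/2, 2): (-141/25, -37/25) → (-423/50, -74/25); (-41/25, 38/25) → (-123/50, 76/25); (21/25, 72/25) → (63/50, 144/25); (7/25, 24/25) → (21/50, 48/25)

image vertices: (-423/50, -74/25), (-123/50, 76/25), (63/50, 144/25), (21/50, 48/25)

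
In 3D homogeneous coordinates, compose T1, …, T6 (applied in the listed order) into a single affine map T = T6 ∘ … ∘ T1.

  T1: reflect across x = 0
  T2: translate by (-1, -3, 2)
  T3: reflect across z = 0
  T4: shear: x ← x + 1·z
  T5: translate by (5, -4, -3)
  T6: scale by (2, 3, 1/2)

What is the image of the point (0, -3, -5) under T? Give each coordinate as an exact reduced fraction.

T(p) = (14, -30, 0)

T1 reflect across x = 0: (0, -3, -5) → (0, -3, -5)
T2 translate by (-1, -3, 2): (0, -3, -5) → (-1, -6, -3)
T3 reflect across z = 0: (-1, -6, -3) → (-1, -6, 3)
T4 shear: x ← x + 1·z: (-1, -6, 3) → (2, -6, 3)
T5 translate by (5, -4, -3): (2, -6, 3) → (7, -10, 0)
T6 scale by (2, 3, 1/2): (7, -10, 0) → (14, -30, 0)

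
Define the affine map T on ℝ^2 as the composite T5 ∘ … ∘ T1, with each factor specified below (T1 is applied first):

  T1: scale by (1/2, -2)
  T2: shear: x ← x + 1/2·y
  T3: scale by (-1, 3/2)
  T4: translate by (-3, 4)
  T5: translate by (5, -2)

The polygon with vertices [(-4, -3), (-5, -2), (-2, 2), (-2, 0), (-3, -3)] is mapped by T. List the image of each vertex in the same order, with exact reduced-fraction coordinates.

T1 scale by (1/2, -2): (-4, -3) → (-2, 6); (-5, -2) → (-5/2, 4); (-2, 2) → (-1, -4); (-2, 0) → (-1, 0); (-3, -3) → (-3/2, 6)
T2 shear: x ← x + 1/2·y: (-2, 6) → (1, 6); (-5/2, 4) → (-1/2, 4); (-1, -4) → (-3, -4); (-1, 0) → (-1, 0); (-3/2, 6) → (3/2, 6)
T3 scale by (-1, 3/2): (1, 6) → (-1, 9); (-1/2, 4) → (1/2, 6); (-3, -4) → (3, -6); (-1, 0) → (1, 0); (3/2, 6) → (-3/2, 9)
T4 translate by (-3, 4): (-1, 9) → (-4, 13); (1/2, 6) → (-5/2, 10); (3, -6) → (0, -2); (1, 0) → (-2, 4); (-3/2, 9) → (-9/2, 13)
T5 translate by (5, -2): (-4, 13) → (1, 11); (-5/2, 10) → (5/2, 8); (0, -2) → (5, -4); (-2, 4) → (3, 2); (-9/2, 13) → (1/2, 11)

image vertices: (1, 11), (5/2, 8), (5, -4), (3, 2), (1/2, 11)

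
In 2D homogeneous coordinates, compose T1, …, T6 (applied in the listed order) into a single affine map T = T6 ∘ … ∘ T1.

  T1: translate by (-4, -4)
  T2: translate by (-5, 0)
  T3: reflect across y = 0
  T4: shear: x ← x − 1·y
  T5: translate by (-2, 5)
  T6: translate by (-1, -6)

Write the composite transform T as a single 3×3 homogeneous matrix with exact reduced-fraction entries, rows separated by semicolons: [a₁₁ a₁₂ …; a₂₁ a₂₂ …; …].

T1 = [1 0 -4; 0 1 -4; 0 0 1]
T2·T1 = [1 0 -9; 0 1 -4; 0 0 1]
T3·…·T1 = [1 0 -9; 0 -1 4; 0 0 1]
T4·…·T1 = [1 1 -13; 0 -1 4; 0 0 1]
T5·…·T1 = [1 1 -15; 0 -1 9; 0 0 1]
T6·…·T1 = [1 1 -16; 0 -1 3; 0 0 1]

T = [1 1 -16; 0 -1 3; 0 0 1]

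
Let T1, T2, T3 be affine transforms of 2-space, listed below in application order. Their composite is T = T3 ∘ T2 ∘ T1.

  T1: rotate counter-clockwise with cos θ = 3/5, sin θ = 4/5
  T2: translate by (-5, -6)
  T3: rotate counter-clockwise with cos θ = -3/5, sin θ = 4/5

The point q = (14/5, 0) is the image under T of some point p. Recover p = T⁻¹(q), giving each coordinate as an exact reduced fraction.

p = (5, -2/5)

T1 = [3/5 -4/5 0; 4/5 3/5 0; 0 0 1]
T2·T1 = [3/5 -4/5 -5; 4/5 3/5 -6; 0 0 1]
T3·…·T1 = [-1 0 39/5; 0 -1 -2/5; 0 0 1]
det M = 1; M⁻¹ = [-1 0 39/5; 0 -1 -2/5; 0 0 1]
M⁻¹ · (14/5, 0)ᵀ = (5, -2/5)ᵀ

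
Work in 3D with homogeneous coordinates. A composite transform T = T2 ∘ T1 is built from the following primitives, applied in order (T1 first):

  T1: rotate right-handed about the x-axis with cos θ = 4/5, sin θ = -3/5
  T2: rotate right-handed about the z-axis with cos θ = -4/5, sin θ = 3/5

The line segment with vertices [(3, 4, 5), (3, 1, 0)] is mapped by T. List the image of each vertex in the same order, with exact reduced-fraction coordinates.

T1 rotate right-handed about the x-axis with cos θ = 4/5, sin θ = -3/5: (3, 4, 5) → (3, 31/5, 8/5); (3, 1, 0) → (3, 4/5, -3/5)
T2 rotate right-handed about the z-axis with cos θ = -4/5, sin θ = 3/5: (3, 31/5, 8/5) → (-153/25, -79/25, 8/5); (3, 4/5, -3/5) → (-72/25, 29/25, -3/5)

image vertices: (-153/25, -79/25, 8/5), (-72/25, 29/25, -3/5)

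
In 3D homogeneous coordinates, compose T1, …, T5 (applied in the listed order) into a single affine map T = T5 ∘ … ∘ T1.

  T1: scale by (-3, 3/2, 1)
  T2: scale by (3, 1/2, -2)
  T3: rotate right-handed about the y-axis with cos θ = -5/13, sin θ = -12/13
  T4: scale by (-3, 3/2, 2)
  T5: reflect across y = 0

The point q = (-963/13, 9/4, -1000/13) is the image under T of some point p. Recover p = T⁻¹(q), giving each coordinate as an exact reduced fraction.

p = (5, -2, 4)

T1 = [-3 0 0 0; 0 3/2 0 0; 0 0 1 0; 0 0 0 1]
T2·T1 = [-9 0 0 0; 0 3/4 0 0; 0 0 -2 0; 0 0 0 1]
T3·…·T1 = [45/13 0 24/13 0; 0 3/4 0 0; -108/13 0 10/13 0; 0 0 0 1]
T4·…·T1 = [-135/13 0 -72/13 0; 0 9/8 0 0; -216/13 0 20/13 0; 0 0 0 1]
T5·…·T1 = [-135/13 0 -72/13 0; 0 -9/8 0 0; -216/13 0 20/13 0; 0 0 0 1]
det M = 243/2; M⁻¹ = [-5/351 0 -2/39 0; 0 -8/9 0 0; -2/13 0 5/52 0; 0 0 0 1]
M⁻¹ · (-963/13, 9/4, -1000/13)ᵀ = (5, -2, 4)ᵀ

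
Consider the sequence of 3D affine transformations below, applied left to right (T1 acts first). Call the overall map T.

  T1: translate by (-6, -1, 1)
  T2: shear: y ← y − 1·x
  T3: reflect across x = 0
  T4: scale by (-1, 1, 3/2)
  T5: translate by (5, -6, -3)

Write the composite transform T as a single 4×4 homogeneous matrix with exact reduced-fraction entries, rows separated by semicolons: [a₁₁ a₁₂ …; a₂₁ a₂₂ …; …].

T = [1 0 0 -1; -1 1 0 -1; 0 0 3/2 -3/2; 0 0 0 1]

T1 = [1 0 0 -6; 0 1 0 -1; 0 0 1 1; 0 0 0 1]
T2·T1 = [1 0 0 -6; -1 1 0 5; 0 0 1 1; 0 0 0 1]
T3·…·T1 = [-1 0 0 6; -1 1 0 5; 0 0 1 1; 0 0 0 1]
T4·…·T1 = [1 0 0 -6; -1 1 0 5; 0 0 3/2 3/2; 0 0 0 1]
T5·…·T1 = [1 0 0 -1; -1 1 0 -1; 0 0 3/2 -3/2; 0 0 0 1]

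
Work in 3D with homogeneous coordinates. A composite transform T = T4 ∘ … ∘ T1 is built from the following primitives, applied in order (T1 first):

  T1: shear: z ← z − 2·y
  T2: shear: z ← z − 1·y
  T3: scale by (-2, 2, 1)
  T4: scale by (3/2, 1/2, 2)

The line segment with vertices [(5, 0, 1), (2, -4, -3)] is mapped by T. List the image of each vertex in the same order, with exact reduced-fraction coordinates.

T1 shear: z ← z − 2·y: (5, 0, 1) → (5, 0, 1); (2, -4, -3) → (2, -4, 5)
T2 shear: z ← z − 1·y: (5, 0, 1) → (5, 0, 1); (2, -4, 5) → (2, -4, 9)
T3 scale by (-2, 2, 1): (5, 0, 1) → (-10, 0, 1); (2, -4, 9) → (-4, -8, 9)
T4 scale by (3/2, 1/2, 2): (-10, 0, 1) → (-15, 0, 2); (-4, -8, 9) → (-6, -4, 18)

image vertices: (-15, 0, 2), (-6, -4, 18)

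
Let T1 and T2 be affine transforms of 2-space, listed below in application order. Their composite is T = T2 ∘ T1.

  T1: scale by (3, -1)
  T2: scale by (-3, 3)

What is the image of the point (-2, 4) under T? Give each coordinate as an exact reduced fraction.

T1 scale by (3, -1): (-2, 4) → (-6, -4)
T2 scale by (-3, 3): (-6, -4) → (18, -12)

T(p) = (18, -12)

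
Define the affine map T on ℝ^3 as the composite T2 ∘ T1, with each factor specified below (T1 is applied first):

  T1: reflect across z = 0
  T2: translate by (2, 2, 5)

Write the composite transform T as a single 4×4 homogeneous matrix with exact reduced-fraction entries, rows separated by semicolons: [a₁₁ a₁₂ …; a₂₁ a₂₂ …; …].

T1 = [1 0 0 0; 0 1 0 0; 0 0 -1 0; 0 0 0 1]
T2·T1 = [1 0 0 2; 0 1 0 2; 0 0 -1 5; 0 0 0 1]

T = [1 0 0 2; 0 1 0 2; 0 0 -1 5; 0 0 0 1]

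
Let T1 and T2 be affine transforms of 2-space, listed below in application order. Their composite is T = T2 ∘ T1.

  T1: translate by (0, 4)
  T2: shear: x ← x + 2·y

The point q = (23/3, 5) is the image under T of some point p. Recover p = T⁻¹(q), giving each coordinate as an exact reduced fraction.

T1 = [1 0 0; 0 1 4; 0 0 1]
T2·T1 = [1 2 8; 0 1 4; 0 0 1]
det M = 1; M⁻¹ = [1 -2 0; 0 1 -4; 0 0 1]
M⁻¹ · (23/3, 5)ᵀ = (-7/3, 1)ᵀ

p = (-7/3, 1)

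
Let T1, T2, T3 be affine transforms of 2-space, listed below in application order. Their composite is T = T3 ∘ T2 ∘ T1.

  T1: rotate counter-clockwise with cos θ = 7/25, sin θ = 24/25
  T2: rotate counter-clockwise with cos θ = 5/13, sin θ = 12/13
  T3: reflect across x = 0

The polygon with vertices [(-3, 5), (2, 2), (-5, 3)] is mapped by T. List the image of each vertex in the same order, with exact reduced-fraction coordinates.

T1 rotate counter-clockwise with cos θ = 7/25, sin θ = 24/25: (-3, 5) → (-141/25, -37/25); (2, 2) → (-34/25, 62/25); (-5, 3) → (-107/25, -99/25)
T2 rotate counter-clockwise with cos θ = 5/13, sin θ = 12/13: (-141/25, -37/25) → (-261/325, -1877/325); (-34/25, 62/25) → (-914/325, -98/325); (-107/25, -99/25) → (653/325, -1779/325)
T3 reflect across x = 0: (-261/325, -1877/325) → (261/325, -1877/325); (-914/325, -98/325) → (914/325, -98/325); (653/325, -1779/325) → (-653/325, -1779/325)

image vertices: (261/325, -1877/325), (914/325, -98/325), (-653/325, -1779/325)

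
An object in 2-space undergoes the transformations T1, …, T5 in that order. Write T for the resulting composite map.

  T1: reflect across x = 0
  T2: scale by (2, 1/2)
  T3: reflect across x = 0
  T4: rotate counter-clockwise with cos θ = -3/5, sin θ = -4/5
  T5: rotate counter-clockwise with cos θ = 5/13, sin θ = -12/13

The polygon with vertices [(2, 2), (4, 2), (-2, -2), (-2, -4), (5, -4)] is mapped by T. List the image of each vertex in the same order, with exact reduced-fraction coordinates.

image vertices: (-268/65, 1/65), (-8, 1), (268/65, -1/65), (284/65, 62/65), (-46/5, 22/5)

T1 reflect across x = 0: (2, 2) → (-2, 2); (4, 2) → (-4, 2); (-2, -2) → (2, -2); (-2, -4) → (2, -4); (5, -4) → (-5, -4)
T2 scale by (2, 1/2): (-2, 2) → (-4, 1); (-4, 2) → (-8, 1); (2, -2) → (4, -1); (2, -4) → (4, -2); (-5, -4) → (-10, -2)
T3 reflect across x = 0: (-4, 1) → (4, 1); (-8, 1) → (8, 1); (4, -1) → (-4, -1); (4, -2) → (-4, -2); (-10, -2) → (10, -2)
T4 rotate counter-clockwise with cos θ = -3/5, sin θ = -4/5: (4, 1) → (-8/5, -19/5); (8, 1) → (-4, -7); (-4, -1) → (8/5, 19/5); (-4, -2) → (4/5, 22/5); (10, -2) → (-38/5, -34/5)
T5 rotate counter-clockwise with cos θ = 5/13, sin θ = -12/13: (-8/5, -19/5) → (-268/65, 1/65); (-4, -7) → (-8, 1); (8/5, 19/5) → (268/65, -1/65); (4/5, 22/5) → (284/65, 62/65); (-38/5, -34/5) → (-46/5, 22/5)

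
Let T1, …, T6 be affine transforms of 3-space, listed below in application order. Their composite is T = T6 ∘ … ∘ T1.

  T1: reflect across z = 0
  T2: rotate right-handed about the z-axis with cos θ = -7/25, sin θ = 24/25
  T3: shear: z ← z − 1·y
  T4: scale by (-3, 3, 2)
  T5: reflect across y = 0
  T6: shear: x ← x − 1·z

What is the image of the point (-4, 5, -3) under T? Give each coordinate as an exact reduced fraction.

T(p) = (-136/25, 393/25, 412/25)

T1 reflect across z = 0: (-4, 5, -3) → (-4, 5, 3)
T2 rotate right-handed about the z-axis with cos θ = -7/25, sin θ = 24/25: (-4, 5, 3) → (-92/25, -131/25, 3)
T3 shear: z ← z − 1·y: (-92/25, -131/25, 3) → (-92/25, -131/25, 206/25)
T4 scale by (-3, 3, 2): (-92/25, -131/25, 206/25) → (276/25, -393/25, 412/25)
T5 reflect across y = 0: (276/25, -393/25, 412/25) → (276/25, 393/25, 412/25)
T6 shear: x ← x − 1·z: (276/25, 393/25, 412/25) → (-136/25, 393/25, 412/25)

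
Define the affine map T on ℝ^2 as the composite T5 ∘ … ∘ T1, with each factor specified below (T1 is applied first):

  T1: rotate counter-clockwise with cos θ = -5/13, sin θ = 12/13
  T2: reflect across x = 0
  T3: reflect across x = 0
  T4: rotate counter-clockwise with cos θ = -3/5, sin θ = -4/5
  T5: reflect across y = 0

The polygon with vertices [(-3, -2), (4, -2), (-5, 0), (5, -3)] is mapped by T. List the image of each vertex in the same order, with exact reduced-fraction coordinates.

image vertices: (-17/5, 6/5), (44/13, 38/13), (-63/13, -16/13), (267/65, 269/65)

T1 rotate counter-clockwise with cos θ = -5/13, sin θ = 12/13: (-3, -2) → (3, -2); (4, -2) → (4/13, 58/13); (-5, 0) → (25/13, -60/13); (5, -3) → (11/13, 75/13)
T2 reflect across x = 0: (3, -2) → (-3, -2); (4/13, 58/13) → (-4/13, 58/13); (25/13, -60/13) → (-25/13, -60/13); (11/13, 75/13) → (-11/13, 75/13)
T3 reflect across x = 0: (-3, -2) → (3, -2); (-4/13, 58/13) → (4/13, 58/13); (-25/13, -60/13) → (25/13, -60/13); (-11/13, 75/13) → (11/13, 75/13)
T4 rotate counter-clockwise with cos θ = -3/5, sin θ = -4/5: (3, -2) → (-17/5, -6/5); (4/13, 58/13) → (44/13, -38/13); (25/13, -60/13) → (-63/13, 16/13); (11/13, 75/13) → (267/65, -269/65)
T5 reflect across y = 0: (-17/5, -6/5) → (-17/5, 6/5); (44/13, -38/13) → (44/13, 38/13); (-63/13, 16/13) → (-63/13, -16/13); (267/65, -269/65) → (267/65, 269/65)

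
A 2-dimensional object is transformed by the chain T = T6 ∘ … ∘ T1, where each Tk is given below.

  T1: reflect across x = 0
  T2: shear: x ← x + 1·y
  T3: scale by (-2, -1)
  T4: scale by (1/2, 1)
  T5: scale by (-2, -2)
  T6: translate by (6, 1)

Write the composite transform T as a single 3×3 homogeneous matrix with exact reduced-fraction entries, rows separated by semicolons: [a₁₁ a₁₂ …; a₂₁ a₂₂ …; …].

T = [-2 2 6; 0 2 1; 0 0 1]

T1 = [-1 0 0; 0 1 0; 0 0 1]
T2·T1 = [-1 1 0; 0 1 0; 0 0 1]
T3·…·T1 = [2 -2 0; 0 -1 0; 0 0 1]
T4·…·T1 = [1 -1 0; 0 -1 0; 0 0 1]
T5·…·T1 = [-2 2 0; 0 2 0; 0 0 1]
T6·…·T1 = [-2 2 6; 0 2 1; 0 0 1]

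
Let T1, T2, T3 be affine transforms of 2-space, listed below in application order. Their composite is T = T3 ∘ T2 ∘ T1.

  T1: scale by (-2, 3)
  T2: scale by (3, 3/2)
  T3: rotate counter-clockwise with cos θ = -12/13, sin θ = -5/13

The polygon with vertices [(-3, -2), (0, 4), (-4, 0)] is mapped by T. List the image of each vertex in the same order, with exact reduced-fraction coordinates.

image vertices: (-261/13, 18/13), (90/13, -216/13), (-288/13, -120/13)

T1 scale by (-2, 3): (-3, -2) → (6, -6); (0, 4) → (0, 12); (-4, 0) → (8, 0)
T2 scale by (3, 3/2): (6, -6) → (18, -9); (0, 12) → (0, 18); (8, 0) → (24, 0)
T3 rotate counter-clockwise with cos θ = -12/13, sin θ = -5/13: (18, -9) → (-261/13, 18/13); (0, 18) → (90/13, -216/13); (24, 0) → (-288/13, -120/13)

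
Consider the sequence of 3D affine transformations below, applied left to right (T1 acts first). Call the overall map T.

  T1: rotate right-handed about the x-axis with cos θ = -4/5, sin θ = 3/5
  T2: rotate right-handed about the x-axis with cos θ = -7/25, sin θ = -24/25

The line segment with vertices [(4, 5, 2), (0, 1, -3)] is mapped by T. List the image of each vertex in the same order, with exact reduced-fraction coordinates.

T1 rotate right-handed about the x-axis with cos θ = -4/5, sin θ = 3/5: (4, 5, 2) → (4, -26/5, 7/5); (0, 1, -3) → (0, 1, 3)
T2 rotate right-handed about the x-axis with cos θ = -7/25, sin θ = -24/25: (4, -26/5, 7/5) → (4, 14/5, 23/5); (0, 1, 3) → (0, 13/5, -9/5)

image vertices: (4, 14/5, 23/5), (0, 13/5, -9/5)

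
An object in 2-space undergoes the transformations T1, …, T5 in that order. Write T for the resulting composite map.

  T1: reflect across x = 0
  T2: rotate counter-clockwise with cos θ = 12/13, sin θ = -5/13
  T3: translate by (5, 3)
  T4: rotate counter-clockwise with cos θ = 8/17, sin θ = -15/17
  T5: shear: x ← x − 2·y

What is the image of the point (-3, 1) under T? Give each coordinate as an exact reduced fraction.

T(p) = (3992/221, -1302/221)

T1 reflect across x = 0: (-3, 1) → (3, 1)
T2 rotate counter-clockwise with cos θ = 12/13, sin θ = -5/13: (3, 1) → (41/13, -3/13)
T3 translate by (5, 3): (41/13, -3/13) → (106/13, 36/13)
T4 rotate counter-clockwise with cos θ = 8/17, sin θ = -15/17: (106/13, 36/13) → (1388/221, -1302/221)
T5 shear: x ← x − 2·y: (1388/221, -1302/221) → (3992/221, -1302/221)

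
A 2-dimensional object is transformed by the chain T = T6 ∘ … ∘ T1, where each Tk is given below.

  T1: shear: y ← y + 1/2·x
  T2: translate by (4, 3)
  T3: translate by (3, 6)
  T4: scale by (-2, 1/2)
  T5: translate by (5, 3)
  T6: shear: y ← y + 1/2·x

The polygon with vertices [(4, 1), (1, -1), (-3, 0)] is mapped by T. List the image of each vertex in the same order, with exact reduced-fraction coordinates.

T1 shear: y ← y + 1/2·x: (4, 1) → (4, 3); (1, -1) → (1, -1/2); (-3, 0) → (-3, -3/2)
T2 translate by (4, 3): (4, 3) → (8, 6); (1, -1/2) → (5, 5/2); (-3, -3/2) → (1, 3/2)
T3 translate by (3, 6): (8, 6) → (11, 12); (5, 5/2) → (8, 17/2); (1, 3/2) → (4, 15/2)
T4 scale by (-2, 1/2): (11, 12) → (-22, 6); (8, 17/2) → (-16, 17/4); (4, 15/2) → (-8, 15/4)
T5 translate by (5, 3): (-22, 6) → (-17, 9); (-16, 17/4) → (-11, 29/4); (-8, 15/4) → (-3, 27/4)
T6 shear: y ← y + 1/2·x: (-17, 9) → (-17, 1/2); (-11, 29/4) → (-11, 7/4); (-3, 27/4) → (-3, 21/4)

image vertices: (-17, 1/2), (-11, 7/4), (-3, 21/4)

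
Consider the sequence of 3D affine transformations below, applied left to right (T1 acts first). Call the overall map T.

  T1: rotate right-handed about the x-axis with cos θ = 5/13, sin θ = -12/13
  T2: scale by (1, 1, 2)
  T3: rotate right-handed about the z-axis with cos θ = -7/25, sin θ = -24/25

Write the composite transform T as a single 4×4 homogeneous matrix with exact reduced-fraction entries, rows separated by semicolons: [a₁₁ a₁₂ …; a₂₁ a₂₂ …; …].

T = [-7/25 24/65 288/325 0; -24/25 -7/65 -84/325 0; 0 -24/13 10/13 0; 0 0 0 1]

T1 = [1 0 0 0; 0 5/13 12/13 0; 0 -12/13 5/13 0; 0 0 0 1]
T2·T1 = [1 0 0 0; 0 5/13 12/13 0; 0 -24/13 10/13 0; 0 0 0 1]
T3·…·T1 = [-7/25 24/65 288/325 0; -24/25 -7/65 -84/325 0; 0 -24/13 10/13 0; 0 0 0 1]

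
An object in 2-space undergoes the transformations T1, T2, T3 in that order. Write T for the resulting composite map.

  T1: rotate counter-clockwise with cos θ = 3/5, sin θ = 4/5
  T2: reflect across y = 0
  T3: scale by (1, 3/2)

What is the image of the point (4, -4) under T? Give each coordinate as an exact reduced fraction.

T1 rotate counter-clockwise with cos θ = 3/5, sin θ = 4/5: (4, -4) → (28/5, 4/5)
T2 reflect across y = 0: (28/5, 4/5) → (28/5, -4/5)
T3 scale by (1, 3/2): (28/5, -4/5) → (28/5, -6/5)

T(p) = (28/5, -6/5)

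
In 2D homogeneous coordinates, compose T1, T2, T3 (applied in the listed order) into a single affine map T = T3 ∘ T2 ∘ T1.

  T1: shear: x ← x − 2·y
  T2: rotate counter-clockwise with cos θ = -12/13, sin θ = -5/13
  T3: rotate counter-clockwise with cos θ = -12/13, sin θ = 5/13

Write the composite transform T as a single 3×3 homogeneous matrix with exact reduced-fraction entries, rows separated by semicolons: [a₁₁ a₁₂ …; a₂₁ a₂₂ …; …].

T = [1 -2 0; 0 1 0; 0 0 1]

T1 = [1 -2 0; 0 1 0; 0 0 1]
T2·T1 = [-12/13 29/13 0; -5/13 -2/13 0; 0 0 1]
T3·…·T1 = [1 -2 0; 0 1 0; 0 0 1]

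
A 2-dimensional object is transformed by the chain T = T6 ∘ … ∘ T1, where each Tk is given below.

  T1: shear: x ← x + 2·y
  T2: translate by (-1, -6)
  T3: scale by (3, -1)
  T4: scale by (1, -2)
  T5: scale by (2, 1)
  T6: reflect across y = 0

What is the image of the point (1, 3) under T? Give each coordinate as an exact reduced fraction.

T(p) = (36, 6)

T1 shear: x ← x + 2·y: (1, 3) → (7, 3)
T2 translate by (-1, -6): (7, 3) → (6, -3)
T3 scale by (3, -1): (6, -3) → (18, 3)
T4 scale by (1, -2): (18, 3) → (18, -6)
T5 scale by (2, 1): (18, -6) → (36, -6)
T6 reflect across y = 0: (36, -6) → (36, 6)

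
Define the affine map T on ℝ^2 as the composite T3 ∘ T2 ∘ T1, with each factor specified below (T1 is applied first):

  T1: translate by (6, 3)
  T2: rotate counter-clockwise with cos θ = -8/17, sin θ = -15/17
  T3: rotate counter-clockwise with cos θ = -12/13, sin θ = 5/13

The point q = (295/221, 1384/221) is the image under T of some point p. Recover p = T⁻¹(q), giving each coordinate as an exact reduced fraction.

p = (-1, 1)

T1 = [1 0 6; 0 1 3; 0 0 1]
T2·T1 = [-8/17 15/17 -3/17; -15/17 -8/17 -114/17; 0 0 1]
T3·…·T1 = [171/221 -140/221 606/221; 140/221 171/221 1353/221; 0 0 1]
det M = 1; M⁻¹ = [171/221 140/221 -6; -140/221 171/221 -3; 0 0 1]
M⁻¹ · (295/221, 1384/221)ᵀ = (-1, 1)ᵀ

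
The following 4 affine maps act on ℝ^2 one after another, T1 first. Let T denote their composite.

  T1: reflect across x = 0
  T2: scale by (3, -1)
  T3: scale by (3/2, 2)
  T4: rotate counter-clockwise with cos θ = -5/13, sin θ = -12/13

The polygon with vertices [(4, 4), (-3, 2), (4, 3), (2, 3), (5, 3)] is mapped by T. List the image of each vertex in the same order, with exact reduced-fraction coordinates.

image vertices: (-6/13, 256/13), (-231/26, -142/13), (18/13, 246/13), (-27/13, 138/13), (81/26, 300/13)

T1 reflect across x = 0: (4, 4) → (-4, 4); (-3, 2) → (3, 2); (4, 3) → (-4, 3); (2, 3) → (-2, 3); (5, 3) → (-5, 3)
T2 scale by (3, -1): (-4, 4) → (-12, -4); (3, 2) → (9, -2); (-4, 3) → (-12, -3); (-2, 3) → (-6, -3); (-5, 3) → (-15, -3)
T3 scale by (3/2, 2): (-12, -4) → (-18, -8); (9, -2) → (27/2, -4); (-12, -3) → (-18, -6); (-6, -3) → (-9, -6); (-15, -3) → (-45/2, -6)
T4 rotate counter-clockwise with cos θ = -5/13, sin θ = -12/13: (-18, -8) → (-6/13, 256/13); (27/2, -4) → (-231/26, -142/13); (-18, -6) → (18/13, 246/13); (-9, -6) → (-27/13, 138/13); (-45/2, -6) → (81/26, 300/13)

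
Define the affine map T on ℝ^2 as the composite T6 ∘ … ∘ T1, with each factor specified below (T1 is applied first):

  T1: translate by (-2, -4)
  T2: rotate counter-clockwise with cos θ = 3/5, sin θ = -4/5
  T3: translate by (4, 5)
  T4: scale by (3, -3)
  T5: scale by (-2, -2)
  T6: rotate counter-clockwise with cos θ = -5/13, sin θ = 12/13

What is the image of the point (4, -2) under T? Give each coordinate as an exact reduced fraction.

T(p) = (132/65, -114/65)

T1 translate by (-2, -4): (4, -2) → (2, -6)
T2 rotate counter-clockwise with cos θ = 3/5, sin θ = -4/5: (2, -6) → (-18/5, -26/5)
T3 translate by (4, 5): (-18/5, -26/5) → (2/5, -1/5)
T4 scale by (3, -3): (2/5, -1/5) → (6/5, 3/5)
T5 scale by (-2, -2): (6/5, 3/5) → (-12/5, -6/5)
T6 rotate counter-clockwise with cos θ = -5/13, sin θ = 12/13: (-12/5, -6/5) → (132/65, -114/65)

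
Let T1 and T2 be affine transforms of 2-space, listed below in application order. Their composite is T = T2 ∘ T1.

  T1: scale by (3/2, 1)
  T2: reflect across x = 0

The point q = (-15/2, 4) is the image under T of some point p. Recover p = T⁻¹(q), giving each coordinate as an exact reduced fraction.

T1 = [3/2 0 0; 0 1 0; 0 0 1]
T2·T1 = [-3/2 0 0; 0 1 0; 0 0 1]
det M = -3/2; M⁻¹ = [-2/3 0 0; 0 1 0; 0 0 1]
M⁻¹ · (-15/2, 4)ᵀ = (5, 4)ᵀ

p = (5, 4)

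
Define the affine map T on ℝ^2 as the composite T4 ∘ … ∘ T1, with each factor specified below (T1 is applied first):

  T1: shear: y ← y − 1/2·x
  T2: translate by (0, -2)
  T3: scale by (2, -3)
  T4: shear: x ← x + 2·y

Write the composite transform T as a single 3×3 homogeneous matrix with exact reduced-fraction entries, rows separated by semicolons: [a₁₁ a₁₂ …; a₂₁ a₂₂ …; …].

T1 = [1 0 0; -1/2 1 0; 0 0 1]
T2·T1 = [1 0 0; -1/2 1 -2; 0 0 1]
T3·…·T1 = [2 0 0; 3/2 -3 6; 0 0 1]
T4·…·T1 = [5 -6 12; 3/2 -3 6; 0 0 1]

T = [5 -6 12; 3/2 -3 6; 0 0 1]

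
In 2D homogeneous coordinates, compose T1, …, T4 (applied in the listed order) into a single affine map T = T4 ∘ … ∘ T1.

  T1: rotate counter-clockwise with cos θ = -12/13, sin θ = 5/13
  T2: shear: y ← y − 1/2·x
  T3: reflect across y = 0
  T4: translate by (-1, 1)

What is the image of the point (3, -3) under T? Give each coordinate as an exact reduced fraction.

T1 rotate counter-clockwise with cos θ = -12/13, sin θ = 5/13: (3, -3) → (-21/13, 51/13)
T2 shear: y ← y − 1/2·x: (-21/13, 51/13) → (-21/13, 123/26)
T3 reflect across y = 0: (-21/13, 123/26) → (-21/13, -123/26)
T4 translate by (-1, 1): (-21/13, -123/26) → (-34/13, -97/26)

T(p) = (-34/13, -97/26)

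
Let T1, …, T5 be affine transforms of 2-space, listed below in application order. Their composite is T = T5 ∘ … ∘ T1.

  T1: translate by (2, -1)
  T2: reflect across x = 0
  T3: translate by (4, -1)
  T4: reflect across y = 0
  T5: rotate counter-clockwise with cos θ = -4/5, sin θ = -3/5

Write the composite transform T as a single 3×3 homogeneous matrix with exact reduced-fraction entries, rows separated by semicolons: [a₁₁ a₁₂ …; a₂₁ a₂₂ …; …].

T = [4/5 -3/5 -2/5; 3/5 4/5 -14/5; 0 0 1]

T1 = [1 0 2; 0 1 -1; 0 0 1]
T2·T1 = [-1 0 -2; 0 1 -1; 0 0 1]
T3·…·T1 = [-1 0 2; 0 1 -2; 0 0 1]
T4·…·T1 = [-1 0 2; 0 -1 2; 0 0 1]
T5·…·T1 = [4/5 -3/5 -2/5; 3/5 4/5 -14/5; 0 0 1]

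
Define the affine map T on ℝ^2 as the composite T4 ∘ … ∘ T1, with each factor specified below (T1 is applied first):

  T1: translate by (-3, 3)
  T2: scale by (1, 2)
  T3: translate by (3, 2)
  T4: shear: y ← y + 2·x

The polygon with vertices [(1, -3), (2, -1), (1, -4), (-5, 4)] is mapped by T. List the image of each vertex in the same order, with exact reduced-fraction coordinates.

image vertices: (1, 4), (2, 10), (1, 2), (-5, 6)

T1 translate by (-3, 3): (1, -3) → (-2, 0); (2, -1) → (-1, 2); (1, -4) → (-2, -1); (-5, 4) → (-8, 7)
T2 scale by (1, 2): (-2, 0) → (-2, 0); (-1, 2) → (-1, 4); (-2, -1) → (-2, -2); (-8, 7) → (-8, 14)
T3 translate by (3, 2): (-2, 0) → (1, 2); (-1, 4) → (2, 6); (-2, -2) → (1, 0); (-8, 14) → (-5, 16)
T4 shear: y ← y + 2·x: (1, 2) → (1, 4); (2, 6) → (2, 10); (1, 0) → (1, 2); (-5, 16) → (-5, 6)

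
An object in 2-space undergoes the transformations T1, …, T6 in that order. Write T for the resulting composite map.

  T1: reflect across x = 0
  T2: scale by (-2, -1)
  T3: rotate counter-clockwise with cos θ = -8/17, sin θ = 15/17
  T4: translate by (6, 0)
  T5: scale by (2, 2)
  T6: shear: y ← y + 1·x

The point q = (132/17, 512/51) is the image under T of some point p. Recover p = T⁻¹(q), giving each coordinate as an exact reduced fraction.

p = (1, -4/3)

T1 = [-1 0 0; 0 1 0; 0 0 1]
T2·T1 = [2 0 0; 0 -1 0; 0 0 1]
T3·…·T1 = [-16/17 15/17 0; 30/17 8/17 0; 0 0 1]
T4·…·T1 = [-16/17 15/17 6; 30/17 8/17 0; 0 0 1]
T5·…·T1 = [-32/17 30/17 12; 60/17 16/17 0; 0 0 1]
T6·…·T1 = [-32/17 30/17 12; 28/17 46/17 12; 0 0 1]
det M = -8; M⁻¹ = [-23/68 15/68 24/17; 7/34 4/17 -90/17; 0 0 1]
M⁻¹ · (132/17, 512/51)ᵀ = (1, -4/3)ᵀ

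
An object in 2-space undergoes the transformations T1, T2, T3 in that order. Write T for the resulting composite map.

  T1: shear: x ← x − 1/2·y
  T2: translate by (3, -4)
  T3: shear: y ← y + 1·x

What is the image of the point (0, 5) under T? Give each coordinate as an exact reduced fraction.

T(p) = (1/2, 3/2)

T1 shear: x ← x − 1/2·y: (0, 5) → (-5/2, 5)
T2 translate by (3, -4): (-5/2, 5) → (1/2, 1)
T3 shear: y ← y + 1·x: (1/2, 1) → (1/2, 3/2)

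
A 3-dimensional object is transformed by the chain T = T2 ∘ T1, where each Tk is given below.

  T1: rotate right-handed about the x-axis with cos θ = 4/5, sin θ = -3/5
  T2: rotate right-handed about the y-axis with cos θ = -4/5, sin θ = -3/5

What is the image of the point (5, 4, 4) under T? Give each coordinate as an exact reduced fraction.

T(p) = (-112/25, 28/5, 59/25)

T1 rotate right-handed about the x-axis with cos θ = 4/5, sin θ = -3/5: (5, 4, 4) → (5, 28/5, 4/5)
T2 rotate right-handed about the y-axis with cos θ = -4/5, sin θ = -3/5: (5, 28/5, 4/5) → (-112/25, 28/5, 59/25)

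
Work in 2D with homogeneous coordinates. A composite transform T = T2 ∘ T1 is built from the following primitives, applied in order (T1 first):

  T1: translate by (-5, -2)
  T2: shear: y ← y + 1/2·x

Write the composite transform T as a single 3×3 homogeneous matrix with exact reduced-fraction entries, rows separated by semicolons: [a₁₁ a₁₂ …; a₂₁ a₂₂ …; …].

T1 = [1 0 -5; 0 1 -2; 0 0 1]
T2·T1 = [1 0 -5; 1/2 1 -9/2; 0 0 1]

T = [1 0 -5; 1/2 1 -9/2; 0 0 1]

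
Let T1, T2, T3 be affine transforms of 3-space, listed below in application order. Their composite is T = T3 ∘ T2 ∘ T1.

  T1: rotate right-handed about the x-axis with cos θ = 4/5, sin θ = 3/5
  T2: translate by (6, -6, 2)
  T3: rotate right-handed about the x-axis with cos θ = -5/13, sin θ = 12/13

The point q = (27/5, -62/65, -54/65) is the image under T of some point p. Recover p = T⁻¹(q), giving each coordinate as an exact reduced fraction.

T1 = [1 0 0 0; 0 4/5 -3/5 0; 0 3/5 4/5 0; 0 0 0 1]
T2·T1 = [1 0 0 6; 0 4/5 -3/5 -6; 0 3/5 4/5 2; 0 0 0 1]
T3·…·T1 = [1 0 0 6; 0 -56/65 -33/65 6/13; 0 33/65 -56/65 -82/13; 0 0 0 1]
det M = 1; M⁻¹ = [1 0 0 -6; 0 -56/65 33/65 18/5; 0 -33/65 -56/65 -26/5; 0 0 0 1]
M⁻¹ · (27/5, -62/65, -54/65)ᵀ = (-3/5, 4, -4)ᵀ

p = (-3/5, 4, -4)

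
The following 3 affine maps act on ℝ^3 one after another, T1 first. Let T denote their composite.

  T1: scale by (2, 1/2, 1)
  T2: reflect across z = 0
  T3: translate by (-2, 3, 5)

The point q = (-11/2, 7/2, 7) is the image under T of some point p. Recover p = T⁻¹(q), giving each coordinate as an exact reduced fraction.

p = (-7/4, 1, -2)

T1 = [2 0 0 0; 0 1/2 0 0; 0 0 1 0; 0 0 0 1]
T2·T1 = [2 0 0 0; 0 1/2 0 0; 0 0 -1 0; 0 0 0 1]
T3·…·T1 = [2 0 0 -2; 0 1/2 0 3; 0 0 -1 5; 0 0 0 1]
det M = -1; M⁻¹ = [1/2 0 0 1; 0 2 0 -6; 0 0 -1 5; 0 0 0 1]
M⁻¹ · (-11/2, 7/2, 7)ᵀ = (-7/4, 1, -2)ᵀ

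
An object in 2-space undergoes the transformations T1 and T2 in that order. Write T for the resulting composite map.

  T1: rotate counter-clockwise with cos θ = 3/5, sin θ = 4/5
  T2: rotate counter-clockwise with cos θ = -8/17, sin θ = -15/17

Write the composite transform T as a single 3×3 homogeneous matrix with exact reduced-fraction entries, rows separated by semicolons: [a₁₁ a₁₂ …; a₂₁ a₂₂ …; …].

T = [36/85 77/85 0; -77/85 36/85 0; 0 0 1]

T1 = [3/5 -4/5 0; 4/5 3/5 0; 0 0 1]
T2·T1 = [36/85 77/85 0; -77/85 36/85 0; 0 0 1]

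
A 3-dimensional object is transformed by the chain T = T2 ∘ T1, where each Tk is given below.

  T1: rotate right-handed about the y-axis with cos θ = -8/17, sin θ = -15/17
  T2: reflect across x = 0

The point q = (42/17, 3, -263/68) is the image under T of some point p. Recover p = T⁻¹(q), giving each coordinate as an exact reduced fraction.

T1 = [-8/17 0 -15/17 0; 0 1 0 0; 15/17 0 -8/17 0; 0 0 0 1]
T2·T1 = [8/17 0 15/17 0; 0 1 0 0; 15/17 0 -8/17 0; 0 0 0 1]
det M = -1; M⁻¹ = [8/17 0 15/17 0; 0 1 0 0; 15/17 0 -8/17 0; 0 0 0 1]
M⁻¹ · (42/17, 3, -263/68)ᵀ = (-9/4, 3, 4)ᵀ

p = (-9/4, 3, 4)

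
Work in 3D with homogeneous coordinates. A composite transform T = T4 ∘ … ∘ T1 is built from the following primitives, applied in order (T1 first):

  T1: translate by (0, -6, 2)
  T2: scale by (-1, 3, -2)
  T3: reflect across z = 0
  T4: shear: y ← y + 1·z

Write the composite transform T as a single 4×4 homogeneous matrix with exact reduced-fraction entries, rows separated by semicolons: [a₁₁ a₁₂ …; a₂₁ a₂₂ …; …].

T1 = [1 0 0 0; 0 1 0 -6; 0 0 1 2; 0 0 0 1]
T2·T1 = [-1 0 0 0; 0 3 0 -18; 0 0 -2 -4; 0 0 0 1]
T3·…·T1 = [-1 0 0 0; 0 3 0 -18; 0 0 2 4; 0 0 0 1]
T4·…·T1 = [-1 0 0 0; 0 3 2 -14; 0 0 2 4; 0 0 0 1]

T = [-1 0 0 0; 0 3 2 -14; 0 0 2 4; 0 0 0 1]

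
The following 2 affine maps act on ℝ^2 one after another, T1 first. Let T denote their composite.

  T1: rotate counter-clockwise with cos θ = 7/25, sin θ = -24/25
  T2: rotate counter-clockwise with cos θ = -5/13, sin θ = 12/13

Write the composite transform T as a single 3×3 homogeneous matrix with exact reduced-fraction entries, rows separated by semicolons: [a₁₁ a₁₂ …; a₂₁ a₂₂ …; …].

T1 = [7/25 24/25 0; -24/25 7/25 0; 0 0 1]
T2·T1 = [253/325 -204/325 0; 204/325 253/325 0; 0 0 1]

T = [253/325 -204/325 0; 204/325 253/325 0; 0 0 1]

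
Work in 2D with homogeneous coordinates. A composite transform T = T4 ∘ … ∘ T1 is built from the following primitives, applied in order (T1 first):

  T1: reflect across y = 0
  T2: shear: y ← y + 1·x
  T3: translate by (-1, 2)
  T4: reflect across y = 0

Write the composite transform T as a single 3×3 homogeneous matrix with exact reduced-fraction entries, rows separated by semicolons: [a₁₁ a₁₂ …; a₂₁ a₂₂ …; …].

T1 = [1 0 0; 0 -1 0; 0 0 1]
T2·T1 = [1 0 0; 1 -1 0; 0 0 1]
T3·…·T1 = [1 0 -1; 1 -1 2; 0 0 1]
T4·…·T1 = [1 0 -1; -1 1 -2; 0 0 1]

T = [1 0 -1; -1 1 -2; 0 0 1]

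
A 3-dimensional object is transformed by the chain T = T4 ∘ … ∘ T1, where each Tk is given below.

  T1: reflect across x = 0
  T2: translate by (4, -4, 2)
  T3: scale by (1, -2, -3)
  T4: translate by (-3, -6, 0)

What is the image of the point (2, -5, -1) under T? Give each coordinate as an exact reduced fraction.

T(p) = (-1, 12, -3)

T1 reflect across x = 0: (2, -5, -1) → (-2, -5, -1)
T2 translate by (4, -4, 2): (-2, -5, -1) → (2, -9, 1)
T3 scale by (1, -2, -3): (2, -9, 1) → (2, 18, -3)
T4 translate by (-3, -6, 0): (2, 18, -3) → (-1, 12, -3)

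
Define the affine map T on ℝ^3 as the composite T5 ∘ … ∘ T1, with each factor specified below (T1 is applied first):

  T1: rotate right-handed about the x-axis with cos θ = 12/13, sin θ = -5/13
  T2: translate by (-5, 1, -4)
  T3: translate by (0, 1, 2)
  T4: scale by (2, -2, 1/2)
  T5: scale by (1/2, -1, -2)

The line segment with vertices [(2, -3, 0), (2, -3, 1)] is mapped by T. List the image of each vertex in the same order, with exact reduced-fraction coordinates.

image vertices: (-3, -20/13, 11/13), (-3, -10/13, -1/13)

T1 rotate right-handed about the x-axis with cos θ = 12/13, sin θ = -5/13: (2, -3, 0) → (2, -36/13, 15/13); (2, -3, 1) → (2, -31/13, 27/13)
T2 translate by (-5, 1, -4): (2, -36/13, 15/13) → (-3, -23/13, -37/13); (2, -31/13, 27/13) → (-3, -18/13, -25/13)
T3 translate by (0, 1, 2): (-3, -23/13, -37/13) → (-3, -10/13, -11/13); (-3, -18/13, -25/13) → (-3, -5/13, 1/13)
T4 scale by (2, -2, 1/2): (-3, -10/13, -11/13) → (-6, 20/13, -11/26); (-3, -5/13, 1/13) → (-6, 10/13, 1/26)
T5 scale by (1/2, -1, -2): (-6, 20/13, -11/26) → (-3, -20/13, 11/13); (-6, 10/13, 1/26) → (-3, -10/13, -1/13)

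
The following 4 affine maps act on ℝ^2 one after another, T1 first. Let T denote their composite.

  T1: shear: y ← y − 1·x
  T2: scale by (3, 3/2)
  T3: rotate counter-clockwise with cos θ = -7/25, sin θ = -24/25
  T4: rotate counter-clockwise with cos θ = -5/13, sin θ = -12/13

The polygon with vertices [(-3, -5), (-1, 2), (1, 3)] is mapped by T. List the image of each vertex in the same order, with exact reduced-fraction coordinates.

image vertices: (2889/325, -1077/325), (-159/325, -3501/650), (-1371/325, -147/325)

T1 shear: y ← y − 1·x: (-3, -5) → (-3, -2); (-1, 2) → (-1, 3); (1, 3) → (1, 2)
T2 scale by (3, 3/2): (-3, -2) → (-9, -3); (-1, 3) → (-3, 9/2); (1, 2) → (3, 3)
T3 rotate counter-clockwise with cos θ = -7/25, sin θ = -24/25: (-9, -3) → (-9/25, 237/25); (-3, 9/2) → (129/25, 81/50); (3, 3) → (51/25, -93/25)
T4 rotate counter-clockwise with cos θ = -5/13, sin θ = -12/13: (-9/25, 237/25) → (2889/325, -1077/325); (129/25, 81/50) → (-159/325, -3501/650); (51/25, -93/25) → (-1371/325, -147/325)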